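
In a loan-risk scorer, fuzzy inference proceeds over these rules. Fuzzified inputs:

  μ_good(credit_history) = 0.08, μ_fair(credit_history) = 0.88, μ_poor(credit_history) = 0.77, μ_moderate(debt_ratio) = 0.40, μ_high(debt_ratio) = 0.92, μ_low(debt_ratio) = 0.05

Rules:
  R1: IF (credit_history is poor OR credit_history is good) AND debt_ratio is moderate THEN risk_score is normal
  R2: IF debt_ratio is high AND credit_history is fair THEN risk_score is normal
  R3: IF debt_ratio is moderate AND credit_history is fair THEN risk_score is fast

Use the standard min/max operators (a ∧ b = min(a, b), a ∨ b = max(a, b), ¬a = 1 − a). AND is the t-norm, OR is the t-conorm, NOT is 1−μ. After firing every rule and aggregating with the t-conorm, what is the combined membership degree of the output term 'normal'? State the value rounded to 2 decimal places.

0.88

R1: (poor=0.77 OR good=0.08) = 0.77; AND[min(a, b)] with moderate=0.40 → w = 0.40
R2: high=0.92, fair=0.88; AND[min(a, b)] → w = 0.88
R3: moderate=0.40, fair=0.88; AND[min(a, b)] → w = 0.40
Rules with consequent 'normal': {R1, R2} → strengths 0.40, 0.88
Aggregate via t-conorm [max(a, b)]: 0.88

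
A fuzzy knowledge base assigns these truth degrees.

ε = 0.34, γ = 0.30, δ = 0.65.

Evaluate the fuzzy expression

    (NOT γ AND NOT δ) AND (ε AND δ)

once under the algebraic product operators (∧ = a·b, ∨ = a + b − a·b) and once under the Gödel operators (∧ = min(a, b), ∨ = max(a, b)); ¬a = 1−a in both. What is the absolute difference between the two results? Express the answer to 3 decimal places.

Under algebraic product:
  NOT γ = 1 − 0.3000 = 0.7000
  NOT δ = 1 − 0.6500 = 0.3500
  NOT γ AND NOT δ = a·b on (0.7000, 0.3500) = 0.2450
  ε AND δ = a·b on (0.3400, 0.6500) = 0.2210
  (NOT γ AND NOT δ) AND (ε AND δ) = a·b on (0.2450, 0.2210) = 0.0541
  → value = 0.0541
Under Gödel:
  NOT γ = 1 − 0.30 = 0.70
  NOT δ = 1 − 0.65 = 0.35
  NOT γ AND NOT δ = min(a, b) on (0.70, 0.35) = 0.35
  ε AND δ = min(a, b) on (0.34, 0.65) = 0.34
  (NOT γ AND NOT δ) AND (ε AND δ) = min(a, b) on (0.35, 0.34) = 0.34
  → value = 0.3400
|0.0541 − 0.3400| = 0.286

0.286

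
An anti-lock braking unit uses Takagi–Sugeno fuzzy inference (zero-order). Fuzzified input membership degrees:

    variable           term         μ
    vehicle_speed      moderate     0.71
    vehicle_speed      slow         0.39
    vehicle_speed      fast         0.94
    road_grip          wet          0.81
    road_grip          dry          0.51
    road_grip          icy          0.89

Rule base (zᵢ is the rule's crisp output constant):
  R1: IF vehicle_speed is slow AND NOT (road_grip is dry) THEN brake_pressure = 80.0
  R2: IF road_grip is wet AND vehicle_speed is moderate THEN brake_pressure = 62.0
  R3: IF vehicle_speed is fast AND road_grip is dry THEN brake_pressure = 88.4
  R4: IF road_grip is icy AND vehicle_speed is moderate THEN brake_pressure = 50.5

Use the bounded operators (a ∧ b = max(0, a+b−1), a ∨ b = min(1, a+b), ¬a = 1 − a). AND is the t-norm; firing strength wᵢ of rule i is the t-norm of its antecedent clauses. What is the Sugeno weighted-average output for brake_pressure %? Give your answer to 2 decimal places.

65.17

R1 (z=80.0): slow=0.39, ¬dry=1−0.51=0.49; AND[max(0, a+b−1)] → w = 0.00
R2 (z=62.0): wet=0.81, moderate=0.71; AND[max(0, a+b−1)] → w = 0.52
R3 (z=88.4): fast=0.94, dry=0.51; AND[max(0, a+b−1)] → w = 0.45
R4 (z=50.5): icy=0.89, moderate=0.71; AND[max(0, a+b−1)] → w = 0.60
Weighted average = (0.00·80.0 + 0.52·62.0 + 0.45·88.4 + 0.60·50.5) / (0.00 + 0.52 + 0.45 + 0.60)
  = 102.3200 / 1.5700 = 65.17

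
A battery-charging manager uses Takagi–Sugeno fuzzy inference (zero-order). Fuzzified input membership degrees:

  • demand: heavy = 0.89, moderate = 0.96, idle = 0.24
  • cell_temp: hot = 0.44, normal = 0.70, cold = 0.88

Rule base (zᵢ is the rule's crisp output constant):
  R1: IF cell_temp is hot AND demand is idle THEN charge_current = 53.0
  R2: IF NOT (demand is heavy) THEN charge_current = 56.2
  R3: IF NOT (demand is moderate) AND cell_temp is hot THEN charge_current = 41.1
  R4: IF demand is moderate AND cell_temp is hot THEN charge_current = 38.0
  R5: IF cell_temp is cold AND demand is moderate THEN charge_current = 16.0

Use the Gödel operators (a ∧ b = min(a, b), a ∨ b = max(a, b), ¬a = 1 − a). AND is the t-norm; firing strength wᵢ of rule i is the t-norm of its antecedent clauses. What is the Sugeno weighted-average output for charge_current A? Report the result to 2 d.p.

30.03

R1 (z=53.0): hot=0.44, idle=0.24; AND[min(a, b)] → w = 0.24
R2 (z=56.2): ¬heavy=1−0.89=0.11 → w = 0.11
R3 (z=41.1): ¬moderate=1−0.96=0.04, hot=0.44; AND[min(a, b)] → w = 0.04
R4 (z=38.0): moderate=0.96, hot=0.44; AND[min(a, b)] → w = 0.44
R5 (z=16.0): cold=0.88, moderate=0.96; AND[min(a, b)] → w = 0.88
Weighted average = (0.24·53.0 + 0.11·56.2 + 0.04·41.1 + 0.44·38.0 + 0.88·16.0) / (0.24 + 0.11 + 0.04 + 0.44 + 0.88)
  = 51.3460 / 1.7100 = 30.03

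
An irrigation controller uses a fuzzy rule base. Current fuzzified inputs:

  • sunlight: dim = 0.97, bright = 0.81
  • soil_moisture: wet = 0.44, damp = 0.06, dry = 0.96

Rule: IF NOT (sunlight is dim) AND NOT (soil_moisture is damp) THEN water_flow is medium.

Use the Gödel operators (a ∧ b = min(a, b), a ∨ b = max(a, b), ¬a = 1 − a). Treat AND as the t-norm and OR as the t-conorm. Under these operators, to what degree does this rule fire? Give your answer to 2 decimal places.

firing strength: ¬dim=1−0.97=0.03, ¬damp=1−0.06=0.94; AND[min(a, b)] → w = 0.03

0.03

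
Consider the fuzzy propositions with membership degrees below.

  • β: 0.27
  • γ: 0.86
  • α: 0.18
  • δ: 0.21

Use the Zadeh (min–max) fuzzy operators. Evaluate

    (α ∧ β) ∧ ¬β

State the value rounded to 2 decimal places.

0.18

α ∧ β = min(a, b) on (0.18, 0.27) = 0.18
¬β = 1 − 0.27 = 0.73
(α ∧ β) ∧ ¬β = min(a, b) on (0.18, 0.73) = 0.18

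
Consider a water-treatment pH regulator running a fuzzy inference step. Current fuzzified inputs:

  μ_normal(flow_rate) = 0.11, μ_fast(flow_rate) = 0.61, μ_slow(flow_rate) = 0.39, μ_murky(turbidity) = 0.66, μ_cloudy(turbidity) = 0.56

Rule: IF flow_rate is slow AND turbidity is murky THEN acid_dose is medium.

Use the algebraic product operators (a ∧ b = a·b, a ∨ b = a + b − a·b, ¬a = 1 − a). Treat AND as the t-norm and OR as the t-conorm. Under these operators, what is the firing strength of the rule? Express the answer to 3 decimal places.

firing strength: slow=0.39, murky=0.66; AND[a·b] → w = 0.2574

0.257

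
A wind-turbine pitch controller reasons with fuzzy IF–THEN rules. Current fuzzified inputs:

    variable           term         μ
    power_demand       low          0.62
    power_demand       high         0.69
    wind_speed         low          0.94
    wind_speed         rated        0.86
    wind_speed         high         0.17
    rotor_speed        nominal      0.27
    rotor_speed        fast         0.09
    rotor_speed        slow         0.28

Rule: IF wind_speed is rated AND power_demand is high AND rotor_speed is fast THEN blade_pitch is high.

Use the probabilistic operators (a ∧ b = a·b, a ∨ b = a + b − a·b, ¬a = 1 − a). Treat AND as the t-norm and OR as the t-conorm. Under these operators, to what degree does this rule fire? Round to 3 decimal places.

0.053

firing strength: rated=0.86, high=0.69, fast=0.09; AND[a·b] → w = 0.0534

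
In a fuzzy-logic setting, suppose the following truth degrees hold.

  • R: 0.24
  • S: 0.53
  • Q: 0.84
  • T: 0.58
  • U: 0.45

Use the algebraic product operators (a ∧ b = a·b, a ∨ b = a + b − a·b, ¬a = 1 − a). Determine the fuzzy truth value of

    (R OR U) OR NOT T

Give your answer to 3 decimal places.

0.758

R OR U = a + b − a·b on (0.2400, 0.4500) = 0.5820
NOT T = 1 − 0.5800 = 0.4200
(R OR U) OR NOT T = a + b − a·b on (0.5820, 0.4200) = 0.7576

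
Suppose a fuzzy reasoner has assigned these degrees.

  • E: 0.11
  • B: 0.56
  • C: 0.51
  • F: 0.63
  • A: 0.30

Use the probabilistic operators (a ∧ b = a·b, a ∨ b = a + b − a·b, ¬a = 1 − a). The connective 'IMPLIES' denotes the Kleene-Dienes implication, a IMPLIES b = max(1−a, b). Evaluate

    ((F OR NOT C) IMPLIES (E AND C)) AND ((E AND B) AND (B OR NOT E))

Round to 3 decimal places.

NOT C = 1 − 0.5100 = 0.4900
F OR NOT C = a + b − a·b on (0.6300, 0.4900) = 0.8113
E AND C = a·b on (0.1100, 0.5100) = 0.0561
(F OR NOT C) IMPLIES (E AND C)  [Kleene-Dienes: max(1−a, b)] with a=0.8113, b=0.0561 → 0.1887
E AND B = a·b on (0.1100, 0.5600) = 0.0616
NOT E = 1 − 0.1100 = 0.8900
B OR NOT E = a + b − a·b on (0.5600, 0.8900) = 0.9516
(E AND B) AND (B OR NOT E) = a·b on (0.0616, 0.9516) = 0.0586
((F OR NOT C) IMPLIES (E AND C)) AND ((E AND B) AND (B OR NOT E)) = a·b on (0.1887, 0.0586) = 0.0111

0.011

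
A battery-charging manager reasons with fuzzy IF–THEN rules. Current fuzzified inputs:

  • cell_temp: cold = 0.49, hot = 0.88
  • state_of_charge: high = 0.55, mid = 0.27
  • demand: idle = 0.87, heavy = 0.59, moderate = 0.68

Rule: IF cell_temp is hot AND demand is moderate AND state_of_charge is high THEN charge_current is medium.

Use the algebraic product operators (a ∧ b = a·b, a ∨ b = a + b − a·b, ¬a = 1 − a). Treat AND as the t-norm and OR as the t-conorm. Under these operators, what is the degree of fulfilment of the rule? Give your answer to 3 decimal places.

0.329

firing strength: hot=0.88, moderate=0.68, high=0.55; AND[a·b] → w = 0.3291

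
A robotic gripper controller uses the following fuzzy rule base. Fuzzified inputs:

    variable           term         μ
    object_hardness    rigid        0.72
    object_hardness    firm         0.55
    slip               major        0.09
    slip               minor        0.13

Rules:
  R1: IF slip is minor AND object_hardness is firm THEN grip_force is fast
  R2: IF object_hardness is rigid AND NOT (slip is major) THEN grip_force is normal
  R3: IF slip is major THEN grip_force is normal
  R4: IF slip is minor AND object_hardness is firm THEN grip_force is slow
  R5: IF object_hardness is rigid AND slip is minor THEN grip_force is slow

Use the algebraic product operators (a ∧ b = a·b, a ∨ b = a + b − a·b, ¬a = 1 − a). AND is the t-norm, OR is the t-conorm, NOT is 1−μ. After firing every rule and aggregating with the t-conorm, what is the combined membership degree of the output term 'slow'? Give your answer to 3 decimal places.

0.158

R1: minor=0.13, firm=0.55; AND[a·b] → w = 0.0715
R2: rigid=0.72, ¬major=1−0.09=0.91; AND[a·b] → w = 0.6552
R3: major=0.09 → w = 0.0900
R4: minor=0.13, firm=0.55; AND[a·b] → w = 0.0715
R5: rigid=0.72, minor=0.13; AND[a·b] → w = 0.0936
Rules with consequent 'slow': {R4, R5} → strengths 0.0715, 0.0936
Aggregate via t-conorm [a + b − a·b]: 0.1584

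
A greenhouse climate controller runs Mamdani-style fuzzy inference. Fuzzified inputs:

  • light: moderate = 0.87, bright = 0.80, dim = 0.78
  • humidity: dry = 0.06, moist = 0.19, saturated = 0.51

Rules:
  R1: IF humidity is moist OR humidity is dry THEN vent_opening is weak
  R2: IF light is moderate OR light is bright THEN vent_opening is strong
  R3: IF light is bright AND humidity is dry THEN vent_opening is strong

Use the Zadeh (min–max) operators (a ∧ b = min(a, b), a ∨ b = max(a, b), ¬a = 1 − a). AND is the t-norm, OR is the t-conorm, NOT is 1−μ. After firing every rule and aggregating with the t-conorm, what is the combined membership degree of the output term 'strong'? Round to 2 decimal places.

0.87

R1: moist=0.19, dry=0.06; OR[max(a, b)] → w = 0.19
R2: moderate=0.87, bright=0.80; OR[max(a, b)] → w = 0.87
R3: bright=0.80, dry=0.06; AND[min(a, b)] → w = 0.06
Rules with consequent 'strong': {R2, R3} → strengths 0.87, 0.06
Aggregate via t-conorm [max(a, b)]: 0.87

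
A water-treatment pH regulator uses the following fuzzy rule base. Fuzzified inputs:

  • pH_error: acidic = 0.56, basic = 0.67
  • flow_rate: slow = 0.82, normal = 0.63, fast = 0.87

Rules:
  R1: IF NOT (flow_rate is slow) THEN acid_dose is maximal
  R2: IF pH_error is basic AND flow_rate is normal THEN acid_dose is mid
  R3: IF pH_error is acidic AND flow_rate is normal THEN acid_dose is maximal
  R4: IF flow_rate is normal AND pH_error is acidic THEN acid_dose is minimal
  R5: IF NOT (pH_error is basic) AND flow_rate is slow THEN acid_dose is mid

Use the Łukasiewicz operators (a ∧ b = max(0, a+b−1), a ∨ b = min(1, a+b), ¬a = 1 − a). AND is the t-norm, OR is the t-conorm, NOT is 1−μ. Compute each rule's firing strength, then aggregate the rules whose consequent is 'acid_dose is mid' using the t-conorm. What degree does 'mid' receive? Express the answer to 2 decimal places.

0.45

R1: ¬slow=1−0.82=0.18 → w = 0.18
R2: basic=0.67, normal=0.63; AND[max(0, a+b−1)] → w = 0.30
R3: acidic=0.56, normal=0.63; AND[max(0, a+b−1)] → w = 0.19
R4: normal=0.63, acidic=0.56; AND[max(0, a+b−1)] → w = 0.19
R5: ¬basic=1−0.67=0.33, slow=0.82; AND[max(0, a+b−1)] → w = 0.15
Rules with consequent 'mid': {R2, R5} → strengths 0.30, 0.15
Aggregate via t-conorm [min(1, a+b)]: 0.45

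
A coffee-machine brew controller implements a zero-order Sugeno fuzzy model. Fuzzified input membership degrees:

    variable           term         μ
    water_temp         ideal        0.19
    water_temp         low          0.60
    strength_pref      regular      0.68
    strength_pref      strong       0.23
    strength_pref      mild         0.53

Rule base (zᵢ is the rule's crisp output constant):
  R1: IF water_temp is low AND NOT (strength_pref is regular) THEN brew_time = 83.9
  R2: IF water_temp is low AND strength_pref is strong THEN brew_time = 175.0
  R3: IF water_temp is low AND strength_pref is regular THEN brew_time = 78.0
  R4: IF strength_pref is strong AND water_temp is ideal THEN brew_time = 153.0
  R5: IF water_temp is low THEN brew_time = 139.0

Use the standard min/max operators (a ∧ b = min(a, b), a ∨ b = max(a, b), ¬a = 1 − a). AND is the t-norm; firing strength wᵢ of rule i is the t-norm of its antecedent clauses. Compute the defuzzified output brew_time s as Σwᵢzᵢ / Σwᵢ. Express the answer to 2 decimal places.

116.68

R1 (z=83.9): low=0.60, ¬regular=1−0.68=0.32; AND[min(a, b)] → w = 0.32
R2 (z=175.0): low=0.60, strong=0.23; AND[min(a, b)] → w = 0.23
R3 (z=78.0): low=0.60, regular=0.68; AND[min(a, b)] → w = 0.60
R4 (z=153.0): strong=0.23, ideal=0.19; AND[min(a, b)] → w = 0.19
R5 (z=139.0): low=0.60 → w = 0.60
Weighted average = (0.32·83.9 + 0.23·175.0 + 0.60·78.0 + 0.19·153.0 + 0.60·139.0) / (0.32 + 0.23 + 0.60 + 0.19 + 0.60)
  = 226.3680 / 1.9400 = 116.68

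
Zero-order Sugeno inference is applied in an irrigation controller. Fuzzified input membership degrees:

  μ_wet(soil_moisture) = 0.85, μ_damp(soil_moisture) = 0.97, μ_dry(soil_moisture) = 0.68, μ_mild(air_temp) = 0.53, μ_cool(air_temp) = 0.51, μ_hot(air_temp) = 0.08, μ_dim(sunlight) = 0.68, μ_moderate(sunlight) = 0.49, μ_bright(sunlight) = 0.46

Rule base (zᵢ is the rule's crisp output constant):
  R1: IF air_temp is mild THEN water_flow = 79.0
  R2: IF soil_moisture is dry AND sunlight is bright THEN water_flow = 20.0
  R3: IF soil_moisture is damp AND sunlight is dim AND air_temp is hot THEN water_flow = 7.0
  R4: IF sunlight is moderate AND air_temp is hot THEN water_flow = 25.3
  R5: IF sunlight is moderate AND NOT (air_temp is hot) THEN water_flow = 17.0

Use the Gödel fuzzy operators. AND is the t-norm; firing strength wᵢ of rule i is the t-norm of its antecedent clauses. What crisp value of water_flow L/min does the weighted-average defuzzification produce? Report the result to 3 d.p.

R1 (z=79.0): mild=0.53 → w = 0.53
R2 (z=20.0): dry=0.68, bright=0.46; AND[min(a, b)] → w = 0.46
R3 (z=7.0): damp=0.97, dim=0.68, hot=0.08; AND[min(a, b)] → w = 0.08
R4 (z=25.3): moderate=0.49, hot=0.08; AND[min(a, b)] → w = 0.08
R5 (z=17.0): moderate=0.49, ¬hot=1−0.08=0.92; AND[min(a, b)] → w = 0.49
Weighted average = (0.53·79.0 + 0.46·20.0 + 0.08·7.0 + 0.08·25.3 + 0.49·17.0) / (0.53 + 0.46 + 0.08 + 0.08 + 0.49)
  = 61.9840 / 1.6400 = 37.795

37.795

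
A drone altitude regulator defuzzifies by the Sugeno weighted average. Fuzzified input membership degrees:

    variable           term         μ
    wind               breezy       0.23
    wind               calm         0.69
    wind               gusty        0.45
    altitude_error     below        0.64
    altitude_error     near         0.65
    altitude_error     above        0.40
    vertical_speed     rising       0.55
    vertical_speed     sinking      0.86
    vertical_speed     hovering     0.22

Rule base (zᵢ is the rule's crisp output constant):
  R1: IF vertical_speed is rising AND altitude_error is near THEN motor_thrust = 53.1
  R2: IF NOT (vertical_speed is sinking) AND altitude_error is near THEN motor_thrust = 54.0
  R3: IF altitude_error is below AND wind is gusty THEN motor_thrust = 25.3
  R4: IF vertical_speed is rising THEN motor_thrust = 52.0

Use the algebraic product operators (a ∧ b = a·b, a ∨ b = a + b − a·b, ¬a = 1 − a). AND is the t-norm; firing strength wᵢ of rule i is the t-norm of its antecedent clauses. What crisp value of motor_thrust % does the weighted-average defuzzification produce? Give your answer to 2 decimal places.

46.47

R1 (z=53.1): rising=0.55, near=0.65; AND[a·b] → w = 0.3575
R2 (z=54.0): ¬sinking=1−0.86=0.14, near=0.65; AND[a·b] → w = 0.0910
R3 (z=25.3): below=0.64, gusty=0.45; AND[a·b] → w = 0.2880
R4 (z=52.0): rising=0.55 → w = 0.5500
Weighted average = (0.3575·53.1 + 0.0910·54.0 + 0.2880·25.3 + 0.5500·52.0) / (0.3575 + 0.0910 + 0.2880 + 0.5500)
  = 59.7837 / 1.2865 = 46.47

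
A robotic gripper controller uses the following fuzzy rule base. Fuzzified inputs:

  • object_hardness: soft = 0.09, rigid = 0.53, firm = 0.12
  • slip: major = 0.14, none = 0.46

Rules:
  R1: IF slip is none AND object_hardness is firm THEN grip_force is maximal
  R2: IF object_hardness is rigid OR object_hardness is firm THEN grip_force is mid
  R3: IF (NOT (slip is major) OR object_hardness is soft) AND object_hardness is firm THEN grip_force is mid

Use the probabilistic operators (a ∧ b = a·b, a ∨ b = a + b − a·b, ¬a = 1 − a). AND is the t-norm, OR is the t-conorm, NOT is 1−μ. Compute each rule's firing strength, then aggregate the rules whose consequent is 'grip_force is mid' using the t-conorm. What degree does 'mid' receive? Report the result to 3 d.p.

R1: none=0.46, firm=0.12; AND[a·b] → w = 0.0552
R2: rigid=0.53, firm=0.12; OR[a + b − a·b] → w = 0.5864
R3: (¬major=1−0.14=0.86 OR soft=0.09) = 0.8726; AND[a·b] with firm=0.12 → w = 0.1047
Rules with consequent 'mid': {R2, R3} → strengths 0.5864, 0.1047
Aggregate via t-conorm [a + b − a·b]: 0.6297

0.630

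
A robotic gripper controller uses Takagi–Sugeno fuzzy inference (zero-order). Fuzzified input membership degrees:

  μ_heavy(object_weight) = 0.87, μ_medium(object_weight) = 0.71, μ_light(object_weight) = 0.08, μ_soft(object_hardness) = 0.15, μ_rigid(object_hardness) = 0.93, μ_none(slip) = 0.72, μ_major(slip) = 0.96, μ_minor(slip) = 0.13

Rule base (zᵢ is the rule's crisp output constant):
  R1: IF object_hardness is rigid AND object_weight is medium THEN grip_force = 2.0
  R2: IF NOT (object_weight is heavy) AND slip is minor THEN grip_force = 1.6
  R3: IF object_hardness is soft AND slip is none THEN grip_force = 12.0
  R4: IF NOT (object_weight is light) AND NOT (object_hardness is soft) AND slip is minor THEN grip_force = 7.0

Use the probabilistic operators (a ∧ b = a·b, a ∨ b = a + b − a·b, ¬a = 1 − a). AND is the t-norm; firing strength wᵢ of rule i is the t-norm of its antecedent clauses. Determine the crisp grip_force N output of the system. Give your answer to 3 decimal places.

R1 (z=2.0): rigid=0.93, medium=0.71; AND[a·b] → w = 0.6603
R2 (z=1.6): ¬heavy=1−0.87=0.13, minor=0.13; AND[a·b] → w = 0.0169
R3 (z=12.0): soft=0.15, none=0.72; AND[a·b] → w = 0.1080
R4 (z=7.0): ¬light=1−0.08=0.92, ¬soft=1−0.15=0.85, minor=0.13; AND[a·b] → w = 0.1017
Weighted average = (0.6603·2.0 + 0.0169·1.6 + 0.1080·12.0 + 0.1017·7.0) / (0.6603 + 0.0169 + 0.1080 + 0.1017)
  = 3.3553 / 0.8869 = 3.783

3.783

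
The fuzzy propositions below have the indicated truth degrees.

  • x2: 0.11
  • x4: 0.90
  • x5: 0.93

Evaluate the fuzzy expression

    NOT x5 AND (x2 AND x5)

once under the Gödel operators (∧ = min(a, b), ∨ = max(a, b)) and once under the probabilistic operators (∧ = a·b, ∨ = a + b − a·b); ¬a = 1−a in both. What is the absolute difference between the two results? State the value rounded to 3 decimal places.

0.063

Under Gödel:
  NOT x5 = 1 − 0.93 = 0.07
  x2 AND x5 = min(a, b) on (0.11, 0.93) = 0.11
  NOT x5 AND (x2 AND x5) = min(a, b) on (0.07, 0.11) = 0.07
  → value = 0.0700
Under probabilistic:
  NOT x5 = 1 − 0.9300 = 0.0700
  x2 AND x5 = a·b on (0.1100, 0.9300) = 0.1023
  NOT x5 AND (x2 AND x5) = a·b on (0.0700, 0.1023) = 0.0072
  → value = 0.0072
|0.0700 − 0.0072| = 0.063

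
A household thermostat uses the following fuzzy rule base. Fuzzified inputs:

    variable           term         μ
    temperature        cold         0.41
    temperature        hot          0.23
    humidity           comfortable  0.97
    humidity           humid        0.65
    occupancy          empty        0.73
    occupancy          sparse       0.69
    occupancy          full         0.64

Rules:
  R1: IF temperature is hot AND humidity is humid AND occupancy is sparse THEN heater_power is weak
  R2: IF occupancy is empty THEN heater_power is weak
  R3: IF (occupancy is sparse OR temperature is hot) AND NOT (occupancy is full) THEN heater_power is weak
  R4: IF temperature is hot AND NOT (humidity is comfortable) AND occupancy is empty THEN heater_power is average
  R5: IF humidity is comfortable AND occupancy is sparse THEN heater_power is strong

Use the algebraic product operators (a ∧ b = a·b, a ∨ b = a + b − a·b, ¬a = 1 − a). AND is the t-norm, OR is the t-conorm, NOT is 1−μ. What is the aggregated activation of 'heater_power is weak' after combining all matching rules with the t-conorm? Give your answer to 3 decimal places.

R1: hot=0.23, humid=0.65, sparse=0.69; AND[a·b] → w = 0.1032
R2: empty=0.73 → w = 0.7300
R3: (sparse=0.69 OR hot=0.23) = 0.7613; AND[a·b] with ¬full=1−0.64=0.36 → w = 0.2741
R4: hot=0.23, ¬comfortable=1−0.97=0.03, empty=0.73; AND[a·b] → w = 0.0050
R5: comfortable=0.97, sparse=0.69; AND[a·b] → w = 0.6693
Rules with consequent 'weak': {R1, R2, R3} → strengths 0.1032, 0.7300, 0.2741
Aggregate via t-conorm [a + b − a·b]: 0.8242

0.824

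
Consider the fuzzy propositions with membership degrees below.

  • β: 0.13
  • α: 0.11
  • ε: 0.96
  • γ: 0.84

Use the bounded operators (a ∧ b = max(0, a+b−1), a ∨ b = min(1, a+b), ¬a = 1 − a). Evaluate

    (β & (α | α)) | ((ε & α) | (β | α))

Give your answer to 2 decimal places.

0.31

α | α = min(1, a+b) on (0.11, 0.11) = 0.22
β & (α | α) = max(0, a+b−1) on (0.13, 0.22) = 0.00
ε & α = max(0, a+b−1) on (0.96, 0.11) = 0.07
β | α = min(1, a+b) on (0.13, 0.11) = 0.24
(ε & α) | (β | α) = min(1, a+b) on (0.07, 0.24) = 0.31
(β & (α | α)) | ((ε & α) | (β | α)) = min(1, a+b) on (0.00, 0.31) = 0.31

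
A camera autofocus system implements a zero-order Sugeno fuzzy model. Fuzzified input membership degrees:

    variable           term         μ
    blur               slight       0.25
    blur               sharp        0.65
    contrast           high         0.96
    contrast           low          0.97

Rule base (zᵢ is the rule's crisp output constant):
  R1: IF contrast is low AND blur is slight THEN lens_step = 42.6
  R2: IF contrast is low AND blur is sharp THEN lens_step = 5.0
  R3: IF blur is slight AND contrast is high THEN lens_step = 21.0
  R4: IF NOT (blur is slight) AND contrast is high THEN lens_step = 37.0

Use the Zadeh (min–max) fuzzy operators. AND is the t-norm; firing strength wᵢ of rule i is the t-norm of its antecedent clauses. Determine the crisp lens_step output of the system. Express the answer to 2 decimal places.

24.68

R1 (z=42.6): low=0.97, slight=0.25; AND[min(a, b)] → w = 0.25
R2 (z=5.0): low=0.97, sharp=0.65; AND[min(a, b)] → w = 0.65
R3 (z=21.0): slight=0.25, high=0.96; AND[min(a, b)] → w = 0.25
R4 (z=37.0): ¬slight=1−0.25=0.75, high=0.96; AND[min(a, b)] → w = 0.75
Weighted average = (0.25·42.6 + 0.65·5.0 + 0.25·21.0 + 0.75·37.0) / (0.25 + 0.65 + 0.25 + 0.75)
  = 46.9000 / 1.9000 = 24.68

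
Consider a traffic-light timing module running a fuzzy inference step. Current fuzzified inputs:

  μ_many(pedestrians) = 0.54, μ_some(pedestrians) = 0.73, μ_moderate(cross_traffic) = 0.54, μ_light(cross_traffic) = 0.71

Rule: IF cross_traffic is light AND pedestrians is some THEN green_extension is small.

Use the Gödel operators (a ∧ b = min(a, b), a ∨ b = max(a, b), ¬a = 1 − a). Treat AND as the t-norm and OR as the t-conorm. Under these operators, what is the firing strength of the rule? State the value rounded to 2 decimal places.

firing strength: light=0.71, some=0.73; AND[min(a, b)] → w = 0.71

0.71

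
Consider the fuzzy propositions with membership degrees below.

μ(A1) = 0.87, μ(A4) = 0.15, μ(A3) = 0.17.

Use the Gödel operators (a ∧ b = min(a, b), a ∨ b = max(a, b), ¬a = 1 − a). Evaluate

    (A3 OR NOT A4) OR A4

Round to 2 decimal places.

NOT A4 = 1 − 0.15 = 0.85
A3 OR NOT A4 = max(a, b) on (0.17, 0.85) = 0.85
(A3 OR NOT A4) OR A4 = max(a, b) on (0.85, 0.15) = 0.85

0.85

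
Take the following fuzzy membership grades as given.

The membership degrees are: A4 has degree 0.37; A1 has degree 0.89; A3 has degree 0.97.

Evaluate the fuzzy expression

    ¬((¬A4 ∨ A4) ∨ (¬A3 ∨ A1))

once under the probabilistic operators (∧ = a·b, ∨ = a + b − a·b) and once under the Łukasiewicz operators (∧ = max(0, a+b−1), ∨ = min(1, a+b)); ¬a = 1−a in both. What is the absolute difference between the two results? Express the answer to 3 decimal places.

Under probabilistic:
  ¬A4 = 1 − 0.3700 = 0.6300
  ¬A4 ∨ A4 = a + b − a·b on (0.6300, 0.3700) = 0.7669
  ¬A3 = 1 − 0.9700 = 0.0300
  ¬A3 ∨ A1 = a + b − a·b on (0.0300, 0.8900) = 0.8933
  (¬A4 ∨ A4) ∨ (¬A3 ∨ A1) = a + b − a·b on (0.7669, 0.8933) = 0.9751
  ¬((¬A4 ∨ A4) ∨ (¬A3 ∨ A1)) = 1 − 0.9751 = 0.0249
  → value = 0.0249
Under Łukasiewicz:
  ¬A4 = 1 − 0.37 = 0.63
  ¬A4 ∨ A4 = min(1, a+b) on (0.63, 0.37) = 1.00
  ¬A3 = 1 − 0.97 = 0.03
  ¬A3 ∨ A1 = min(1, a+b) on (0.03, 0.89) = 0.92
  (¬A4 ∨ A4) ∨ (¬A3 ∨ A1) = min(1, a+b) on (1.00, 0.92) = 1.00
  ¬((¬A4 ∨ A4) ∨ (¬A3 ∨ A1)) = 1 − 1.00 = 0.00
  → value = 0.0000
|0.0249 − 0.0000| = 0.025

0.025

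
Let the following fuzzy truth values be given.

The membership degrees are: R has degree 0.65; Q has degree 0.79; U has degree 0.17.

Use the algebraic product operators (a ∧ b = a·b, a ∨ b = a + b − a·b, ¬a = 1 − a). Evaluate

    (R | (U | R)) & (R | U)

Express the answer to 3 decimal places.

U | R = a + b − a·b on (0.1700, 0.6500) = 0.7095
R | (U | R) = a + b − a·b on (0.6500, 0.7095) = 0.8983
R | U = a + b − a·b on (0.6500, 0.1700) = 0.7095
(R | (U | R)) & (R | U) = a·b on (0.8983, 0.7095) = 0.6374

0.637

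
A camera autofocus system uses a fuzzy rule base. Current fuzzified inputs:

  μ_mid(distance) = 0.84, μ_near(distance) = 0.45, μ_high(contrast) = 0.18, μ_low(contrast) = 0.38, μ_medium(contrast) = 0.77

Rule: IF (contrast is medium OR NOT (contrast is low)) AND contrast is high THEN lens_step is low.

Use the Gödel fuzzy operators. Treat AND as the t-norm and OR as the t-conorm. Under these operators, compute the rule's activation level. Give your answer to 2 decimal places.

0.18

firing strength: (medium=0.77 OR ¬low=1−0.38=0.62) = 0.77; AND[min(a, b)] with high=0.18 → w = 0.18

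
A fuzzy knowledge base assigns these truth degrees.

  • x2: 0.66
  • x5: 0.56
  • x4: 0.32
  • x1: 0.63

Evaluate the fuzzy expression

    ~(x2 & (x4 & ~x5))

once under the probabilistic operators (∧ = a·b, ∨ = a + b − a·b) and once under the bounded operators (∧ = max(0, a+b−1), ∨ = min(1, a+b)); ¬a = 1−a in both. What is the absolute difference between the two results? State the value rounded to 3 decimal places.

Under probabilistic:
  ~x5 = 1 − 0.5600 = 0.4400
  x4 & ~x5 = a·b on (0.3200, 0.4400) = 0.1408
  x2 & (x4 & ~x5) = a·b on (0.6600, 0.1408) = 0.0929
  ~(x2 & (x4 & ~x5)) = 1 − 0.0929 = 0.9071
  → value = 0.9071
Under bounded:
  ~x5 = 1 − 0.56 = 0.44
  x4 & ~x5 = max(0, a+b−1) on (0.32, 0.44) = 0.00
  x2 & (x4 & ~x5) = max(0, a+b−1) on (0.66, 0.00) = 0.00
  ~(x2 & (x4 & ~x5)) = 1 − 0.00 = 1.00
  → value = 1.0000
|0.9071 − 1.0000| = 0.093

0.093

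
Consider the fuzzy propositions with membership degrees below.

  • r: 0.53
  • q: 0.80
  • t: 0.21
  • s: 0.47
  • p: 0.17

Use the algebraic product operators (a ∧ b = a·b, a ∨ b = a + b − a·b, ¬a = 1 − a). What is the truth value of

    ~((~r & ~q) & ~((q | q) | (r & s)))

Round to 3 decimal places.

0.997

~r = 1 − 0.5300 = 0.4700
~q = 1 − 0.8000 = 0.2000
~r & ~q = a·b on (0.4700, 0.2000) = 0.0940
q | q = a + b − a·b on (0.8000, 0.8000) = 0.9600
r & s = a·b on (0.5300, 0.4700) = 0.2491
(q | q) | (r & s) = a + b − a·b on (0.9600, 0.2491) = 0.9700
~((q | q) | (r & s)) = 1 − 0.9700 = 0.0300
(~r & ~q) & ~((q | q) | (r & s)) = a·b on (0.0940, 0.0300) = 0.0028
~((~r & ~q) & ~((q | q) | (r & s))) = 1 − 0.0028 = 0.9972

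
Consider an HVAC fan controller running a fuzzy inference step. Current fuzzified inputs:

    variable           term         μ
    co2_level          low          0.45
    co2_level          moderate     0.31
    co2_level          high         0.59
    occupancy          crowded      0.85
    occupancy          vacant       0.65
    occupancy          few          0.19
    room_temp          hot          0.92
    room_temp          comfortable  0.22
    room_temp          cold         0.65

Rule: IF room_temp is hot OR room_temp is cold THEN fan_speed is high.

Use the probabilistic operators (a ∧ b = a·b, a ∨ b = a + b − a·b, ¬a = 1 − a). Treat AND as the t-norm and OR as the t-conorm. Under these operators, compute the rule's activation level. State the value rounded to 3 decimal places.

firing strength: hot=0.92, cold=0.65; OR[a + b − a·b] → w = 0.9720

0.972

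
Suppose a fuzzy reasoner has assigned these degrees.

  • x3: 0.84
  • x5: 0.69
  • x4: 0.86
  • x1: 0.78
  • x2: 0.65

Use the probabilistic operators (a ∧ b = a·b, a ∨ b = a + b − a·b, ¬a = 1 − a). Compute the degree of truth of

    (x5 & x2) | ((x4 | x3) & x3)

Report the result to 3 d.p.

x5 & x2 = a·b on (0.6900, 0.6500) = 0.4485
x4 | x3 = a + b − a·b on (0.8600, 0.8400) = 0.9776
(x4 | x3) & x3 = a·b on (0.9776, 0.8400) = 0.8212
(x5 & x2) | ((x4 | x3) & x3) = a + b − a·b on (0.4485, 0.8212) = 0.9014

0.901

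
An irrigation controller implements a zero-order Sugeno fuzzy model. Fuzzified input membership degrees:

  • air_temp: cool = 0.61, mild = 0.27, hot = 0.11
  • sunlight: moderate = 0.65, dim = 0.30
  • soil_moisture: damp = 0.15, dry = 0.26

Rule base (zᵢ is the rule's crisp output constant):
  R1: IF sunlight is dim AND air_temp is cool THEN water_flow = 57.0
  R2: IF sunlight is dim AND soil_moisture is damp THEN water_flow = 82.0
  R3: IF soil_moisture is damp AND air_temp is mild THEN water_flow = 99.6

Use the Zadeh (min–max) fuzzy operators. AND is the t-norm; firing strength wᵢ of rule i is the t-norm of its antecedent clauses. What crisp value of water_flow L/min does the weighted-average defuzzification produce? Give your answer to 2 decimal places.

73.90

R1 (z=57.0): dim=0.30, cool=0.61; AND[min(a, b)] → w = 0.30
R2 (z=82.0): dim=0.30, damp=0.15; AND[min(a, b)] → w = 0.15
R3 (z=99.6): damp=0.15, mild=0.27; AND[min(a, b)] → w = 0.15
Weighted average = (0.30·57.0 + 0.15·82.0 + 0.15·99.6) / (0.30 + 0.15 + 0.15)
  = 44.3400 / 0.6000 = 73.90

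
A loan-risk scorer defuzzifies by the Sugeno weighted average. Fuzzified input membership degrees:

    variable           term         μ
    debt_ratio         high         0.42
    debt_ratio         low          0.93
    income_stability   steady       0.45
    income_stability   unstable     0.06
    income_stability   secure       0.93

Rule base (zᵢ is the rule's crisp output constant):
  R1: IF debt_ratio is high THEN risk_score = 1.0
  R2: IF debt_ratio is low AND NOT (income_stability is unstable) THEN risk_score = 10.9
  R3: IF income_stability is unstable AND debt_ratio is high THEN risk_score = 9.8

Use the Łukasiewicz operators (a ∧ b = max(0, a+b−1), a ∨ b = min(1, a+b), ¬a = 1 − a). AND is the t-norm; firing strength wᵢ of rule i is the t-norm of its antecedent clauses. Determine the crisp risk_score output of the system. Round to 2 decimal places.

7.68

R1 (z=1.0): high=0.42 → w = 0.42
R2 (z=10.9): low=0.93, ¬unstable=1−0.06=0.94; AND[max(0, a+b−1)] → w = 0.87
R3 (z=9.8): unstable=0.06, high=0.42; AND[max(0, a+b−1)] → w = 0.00
Weighted average = (0.42·1.0 + 0.87·10.9 + 0.00·9.8) / (0.42 + 0.87 + 0.00)
  = 9.9030 / 1.2900 = 7.68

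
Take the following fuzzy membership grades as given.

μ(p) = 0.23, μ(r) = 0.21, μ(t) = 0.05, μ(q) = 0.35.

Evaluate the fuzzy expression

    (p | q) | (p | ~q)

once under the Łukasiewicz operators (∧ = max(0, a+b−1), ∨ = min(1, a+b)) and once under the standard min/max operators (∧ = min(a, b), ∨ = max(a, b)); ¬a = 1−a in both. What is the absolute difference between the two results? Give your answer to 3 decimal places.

0.350

Under Łukasiewicz:
  p | q = min(1, a+b) on (0.23, 0.35) = 0.58
  ~q = 1 − 0.35 = 0.65
  p | ~q = min(1, a+b) on (0.23, 0.65) = 0.88
  (p | q) | (p | ~q) = min(1, a+b) on (0.58, 0.88) = 1.00
  → value = 1.0000
Under standard min/max:
  p | q = max(a, b) on (0.23, 0.35) = 0.35
  ~q = 1 − 0.35 = 0.65
  p | ~q = max(a, b) on (0.23, 0.65) = 0.65
  (p | q) | (p | ~q) = max(a, b) on (0.35, 0.65) = 0.65
  → value = 0.6500
|1.0000 − 0.6500| = 0.350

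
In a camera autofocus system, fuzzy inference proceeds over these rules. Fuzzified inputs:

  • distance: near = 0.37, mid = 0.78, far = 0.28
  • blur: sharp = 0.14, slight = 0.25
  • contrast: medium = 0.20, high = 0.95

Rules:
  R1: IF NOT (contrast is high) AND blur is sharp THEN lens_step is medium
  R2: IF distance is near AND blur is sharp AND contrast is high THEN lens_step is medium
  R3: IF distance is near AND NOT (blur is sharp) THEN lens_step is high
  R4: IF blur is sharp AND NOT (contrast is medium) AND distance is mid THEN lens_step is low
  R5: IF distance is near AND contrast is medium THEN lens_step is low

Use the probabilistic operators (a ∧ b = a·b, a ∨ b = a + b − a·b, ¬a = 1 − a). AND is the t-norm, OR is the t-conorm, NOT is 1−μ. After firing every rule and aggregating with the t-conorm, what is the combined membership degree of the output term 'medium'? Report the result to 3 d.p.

0.056

R1: ¬high=1−0.95=0.05, sharp=0.14; AND[a·b] → w = 0.0070
R2: near=0.37, sharp=0.14, high=0.95; AND[a·b] → w = 0.0492
R3: near=0.37, ¬sharp=1−0.14=0.86; AND[a·b] → w = 0.3182
R4: sharp=0.14, ¬medium=1−0.20=0.80, mid=0.78; AND[a·b] → w = 0.0874
R5: near=0.37, medium=0.20; AND[a·b] → w = 0.0740
Rules with consequent 'medium': {R1, R2} → strengths 0.0070, 0.0492
Aggregate via t-conorm [a + b − a·b]: 0.0559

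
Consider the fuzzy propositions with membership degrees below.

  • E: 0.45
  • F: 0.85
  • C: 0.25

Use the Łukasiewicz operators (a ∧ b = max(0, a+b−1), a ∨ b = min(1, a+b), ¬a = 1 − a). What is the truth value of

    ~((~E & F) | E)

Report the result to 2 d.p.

0.15

~E = 1 − 0.45 = 0.55
~E & F = max(0, a+b−1) on (0.55, 0.85) = 0.40
(~E & F) | E = min(1, a+b) on (0.40, 0.45) = 0.85
~((~E & F) | E) = 1 − 0.85 = 0.15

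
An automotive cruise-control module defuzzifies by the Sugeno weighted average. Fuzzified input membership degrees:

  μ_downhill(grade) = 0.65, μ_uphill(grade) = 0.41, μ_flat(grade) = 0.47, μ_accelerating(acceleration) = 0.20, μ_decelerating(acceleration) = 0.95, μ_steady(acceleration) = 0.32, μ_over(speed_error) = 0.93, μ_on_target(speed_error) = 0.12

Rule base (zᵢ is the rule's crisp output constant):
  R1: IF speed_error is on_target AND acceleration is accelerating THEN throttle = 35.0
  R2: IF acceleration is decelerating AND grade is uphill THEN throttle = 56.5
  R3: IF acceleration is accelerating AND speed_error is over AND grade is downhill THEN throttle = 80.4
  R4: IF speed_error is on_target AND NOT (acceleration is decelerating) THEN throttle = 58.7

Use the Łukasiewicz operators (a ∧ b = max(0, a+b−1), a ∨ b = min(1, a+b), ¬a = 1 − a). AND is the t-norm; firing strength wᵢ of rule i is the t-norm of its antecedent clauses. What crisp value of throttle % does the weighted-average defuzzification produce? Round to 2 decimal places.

R1 (z=35.0): on_target=0.12, accelerating=0.20; AND[max(0, a+b−1)] → w = 0.00
R2 (z=56.5): decelerating=0.95, uphill=0.41; AND[max(0, a+b−1)] → w = 0.36
R3 (z=80.4): accelerating=0.20, over=0.93, downhill=0.65; AND[max(0, a+b−1)] → w = 0.00
R4 (z=58.7): on_target=0.12, ¬decelerating=1−0.95=0.05; AND[max(0, a+b−1)] → w = 0.00
Weighted average = (0.00·35.0 + 0.36·56.5 + 0.00·80.4 + 0.00·58.7) / (0.00 + 0.36 + 0.00 + 0.00)
  = 20.3400 / 0.3600 = 56.50

56.50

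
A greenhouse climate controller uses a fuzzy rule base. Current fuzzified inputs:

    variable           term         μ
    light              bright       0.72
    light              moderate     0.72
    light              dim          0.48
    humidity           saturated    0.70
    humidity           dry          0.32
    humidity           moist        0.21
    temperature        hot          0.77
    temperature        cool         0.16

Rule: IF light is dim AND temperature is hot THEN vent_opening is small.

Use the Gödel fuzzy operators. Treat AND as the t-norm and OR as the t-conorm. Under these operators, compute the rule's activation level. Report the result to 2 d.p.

0.48

firing strength: dim=0.48, hot=0.77; AND[min(a, b)] → w = 0.48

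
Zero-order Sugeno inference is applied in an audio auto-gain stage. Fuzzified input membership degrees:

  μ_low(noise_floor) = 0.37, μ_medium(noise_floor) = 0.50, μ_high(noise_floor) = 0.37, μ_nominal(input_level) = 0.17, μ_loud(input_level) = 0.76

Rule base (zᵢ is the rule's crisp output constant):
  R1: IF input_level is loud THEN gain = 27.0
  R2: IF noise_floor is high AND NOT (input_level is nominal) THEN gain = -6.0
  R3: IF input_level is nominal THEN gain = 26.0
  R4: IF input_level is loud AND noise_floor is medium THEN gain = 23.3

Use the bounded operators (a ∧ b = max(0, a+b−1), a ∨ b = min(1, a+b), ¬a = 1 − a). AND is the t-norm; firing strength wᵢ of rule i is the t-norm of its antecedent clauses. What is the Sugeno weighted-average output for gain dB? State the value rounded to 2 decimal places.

R1 (z=27.0): loud=0.76 → w = 0.76
R2 (z=-6.0): high=0.37, ¬nominal=1−0.17=0.83; AND[max(0, a+b−1)] → w = 0.20
R3 (z=26.0): nominal=0.17 → w = 0.17
R4 (z=23.3): loud=0.76, medium=0.50; AND[max(0, a+b−1)] → w = 0.26
Weighted average = (0.76·27.0 + 0.20·-6.0 + 0.17·26.0 + 0.26·23.3) / (0.76 + 0.20 + 0.17 + 0.26)
  = 29.7980 / 1.3900 = 21.44

21.44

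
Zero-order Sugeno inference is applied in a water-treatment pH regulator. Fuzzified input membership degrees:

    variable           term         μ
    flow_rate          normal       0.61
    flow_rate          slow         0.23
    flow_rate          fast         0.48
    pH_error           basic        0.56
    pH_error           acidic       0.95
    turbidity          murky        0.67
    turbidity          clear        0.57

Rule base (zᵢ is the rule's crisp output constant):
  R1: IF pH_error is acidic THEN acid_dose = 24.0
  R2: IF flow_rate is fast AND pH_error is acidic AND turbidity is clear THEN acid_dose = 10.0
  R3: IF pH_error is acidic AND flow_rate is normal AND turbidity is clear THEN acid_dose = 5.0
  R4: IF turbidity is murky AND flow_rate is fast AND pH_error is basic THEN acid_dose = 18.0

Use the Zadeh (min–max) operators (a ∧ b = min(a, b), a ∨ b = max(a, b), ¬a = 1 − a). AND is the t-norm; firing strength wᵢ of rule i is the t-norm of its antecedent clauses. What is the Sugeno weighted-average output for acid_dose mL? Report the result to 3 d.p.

R1 (z=24.0): acidic=0.95 → w = 0.95
R2 (z=10.0): fast=0.48, acidic=0.95, clear=0.57; AND[min(a, b)] → w = 0.48
R3 (z=5.0): acidic=0.95, normal=0.61, clear=0.57; AND[min(a, b)] → w = 0.57
R4 (z=18.0): murky=0.67, fast=0.48, basic=0.56; AND[min(a, b)] → w = 0.48
Weighted average = (0.95·24.0 + 0.48·10.0 + 0.57·5.0 + 0.48·18.0) / (0.95 + 0.48 + 0.57 + 0.48)
  = 39.0900 / 2.4800 = 15.762

15.762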